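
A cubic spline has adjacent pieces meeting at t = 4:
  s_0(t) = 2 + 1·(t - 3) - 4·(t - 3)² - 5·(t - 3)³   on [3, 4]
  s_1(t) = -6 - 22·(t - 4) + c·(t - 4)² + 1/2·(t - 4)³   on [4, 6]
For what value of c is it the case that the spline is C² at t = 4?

s_0''(t) = -8 - 30·(t - 3), so s_0''(4) = -38. On the right, s_1''(4) = 2c, so c = -19.

-19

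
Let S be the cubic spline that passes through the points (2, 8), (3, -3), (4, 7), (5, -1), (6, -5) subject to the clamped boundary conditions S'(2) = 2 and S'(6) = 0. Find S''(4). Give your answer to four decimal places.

Let σ_i = S''(x_i). Step sizes h_i = 1, 1, 1, 1; slopes of the chords Δ_i = (y_(i+1) - y_i)/h_i = -11, 10, -8, -4.
  1·σ_0 + 4·σ_1 + 1·σ_2 = 6(Δ_1 - Δ_0) = 126
  1·σ_1 + 4·σ_2 + 1·σ_3 = 6(Δ_2 - Δ_1) = -108
  1·σ_2 + 4·σ_3 + 1·σ_4 = 6(Δ_3 - Δ_2) = 24
Clamped end conditions give two more equations: 2h_0·σ_0 + h_0·σ_1 = 6(Δ_0 - S'(2)) = -78 and h_3·σ_3 + 2h_3·σ_4 = 6(S'(6) - Δ_3) = 24.
Solving the tridiagonal system: σ_0 = -1937/28, σ_1 = 845/14, σ_2 = -185/4, σ_3 = 233/14, σ_4 = 103/28.

-46.2500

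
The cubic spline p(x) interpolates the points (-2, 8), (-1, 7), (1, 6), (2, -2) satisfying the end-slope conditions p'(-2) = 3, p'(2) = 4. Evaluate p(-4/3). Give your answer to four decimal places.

With m_i denoting the second derivative at x_i, h_i = 1, 2, 1, and Δ_i = (y_(i+1) − y_i)/h_i = -1, -1/2, -8:
  1·m_0 + 6·m_1 + 2·m_2 = 6(Δ_1 - Δ_0) = 3
  2·m_1 + 6·m_2 + 1·m_3 = 6(Δ_2 - Δ_1) = -45
Clamped end conditions give two more equations: 2h_0·m_0 + h_0·m_1 = 6(Δ_0 - p'(-2)) = -24 and h_2·m_2 + 2h_2·m_3 = 6(p'(2) - Δ_2) = 72.
Solving the tridiagonal system: m_0 = -583/35, m_1 = 326/35, m_2 = -634/35, m_3 = 1577/35.
On [-2, -1], p(x) = 8 + 3·(x + 2) - 583/70·(x + 2)² + 303/70·(x + 2)³.
With (x + 2) = 2/3: p(-4/3) = 796/105.

7.5810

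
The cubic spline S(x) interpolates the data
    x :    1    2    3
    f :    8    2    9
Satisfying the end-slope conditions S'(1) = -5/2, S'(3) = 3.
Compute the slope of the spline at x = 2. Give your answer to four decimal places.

0.6250

Write m_i for S''(x_i). With h_i = 1, 1 and divided differences Δ_i = -6, 7, the continuity of S' gives the tridiagonal system
  1·m_0 + 4·m_1 + 1·m_2 = 6(Δ_1 - Δ_0) = 78
Clamped end conditions give two more equations: 2h_0·m_0 + h_0·m_1 = 6(Δ_0 - S'(1)) = -21 and h_1·m_1 + 2h_1·m_2 = 6(S'(3) - Δ_1) = -24.
Hence m_0 = -109/4, m_1 = 67/2, m_2 = -115/4.
On [2, 3], S'(x) = b_1 + 2c_1·(x - 2) + 3d_1·(x - 2)² with b_1 = Δ_1 - h_1(2m_1 + m_2)/6 = 5/8, c_1 = m_1/2 = 67/4, d_1 = (m_2 - m_1)/(6h_1) = -83/8. So S'(2) = 5/8.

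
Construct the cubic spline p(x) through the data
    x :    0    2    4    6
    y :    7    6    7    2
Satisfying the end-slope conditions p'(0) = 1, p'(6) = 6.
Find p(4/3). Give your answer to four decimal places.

With σ_i denoting the second derivative at x_i, h_i = 2, 2, 2, and Δ_i = (y_(i+1) − y_i)/h_i = -1/2, 1/2, -5/2:
  2·σ_0 + 8·σ_1 + 2·σ_2 = 6(Δ_1 - Δ_0) = 6
  2·σ_1 + 8·σ_2 + 2·σ_3 = 6(Δ_2 - Δ_1) = -18
Clamped end conditions give two more equations: 2h_0·σ_0 + h_0·σ_1 = 6(Δ_0 - p'(0)) = -9 and h_2·σ_2 + 2h_2·σ_3 = 6(p'(6) - Δ_2) = 51.
Hence σ_0 = -121/30, σ_1 = 107/30, σ_2 = -217/30, σ_3 = 491/30.
On [0, 2], p(x) = 7 + 1·x - 121/60·x² + 19/30·x³.
With x = 4/3: p(4/3) = 2531/405.

6.2494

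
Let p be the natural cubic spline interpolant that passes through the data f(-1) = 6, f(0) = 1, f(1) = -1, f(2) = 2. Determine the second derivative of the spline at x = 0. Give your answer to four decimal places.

Write M_i for p''(x_i). With h_i = 1, 1, 1 and divided differences Δ_i = -5, -2, 3, the continuity of p' gives the tridiagonal system
  1·M_0 + 4·M_1 + 1·M_2 = 6(Δ_1 - Δ_0) = 18
  1·M_1 + 4·M_2 + 1·M_3 = 6(Δ_2 - Δ_1) = 30
Natural end conditions: M_0 = M_3 = 0.
Hence M_0 = 0, M_1 = 14/5, M_2 = 34/5, M_3 = 0.

2.8000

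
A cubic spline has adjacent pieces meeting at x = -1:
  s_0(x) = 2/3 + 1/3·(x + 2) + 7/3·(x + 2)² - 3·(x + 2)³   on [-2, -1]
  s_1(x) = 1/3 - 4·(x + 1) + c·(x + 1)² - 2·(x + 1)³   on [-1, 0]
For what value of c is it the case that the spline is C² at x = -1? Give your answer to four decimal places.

s_0''(x) = 14/3 - 18·(x + 2), so s_0''(-1) = -40/3. On the right, s_1''(-1) = 2c, so c = -20/3.

-6.6667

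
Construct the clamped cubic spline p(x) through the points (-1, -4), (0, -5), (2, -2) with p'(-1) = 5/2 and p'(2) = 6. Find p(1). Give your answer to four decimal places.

-5.5208

With m_i denoting the second derivative at x_i, h_i = 1, 2, and Δ_i = (y_(i+1) − y_i)/h_i = -1, 3/2:
  1·m_0 + 6·m_1 + 2·m_2 = 6(Δ_1 - Δ_0) = 15
Clamped end conditions give two more equations: 2h_0·m_0 + h_0·m_1 = 6(Δ_0 - p'(-1)) = -21 and h_1·m_1 + 2h_1·m_2 = 6(p'(2) - Δ_1) = 27.
Hence m_0 = -71/6, m_1 = 8/3, m_2 = 65/12.
On [0, 2], p(x) = -5 - 25/12·x + 4/3·x² + 11/48·x³.
With x = 1: p(1) = -265/48.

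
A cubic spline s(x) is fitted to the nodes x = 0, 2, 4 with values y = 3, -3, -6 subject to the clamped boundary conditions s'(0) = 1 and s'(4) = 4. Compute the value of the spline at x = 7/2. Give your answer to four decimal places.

Write m_i for s''(x_i). With h_i = 2, 2 and divided differences Δ_i = -3, -3/2, the continuity of s' gives the tridiagonal system
  2·m_0 + 8·m_1 + 2·m_2 = 6(Δ_1 - Δ_0) = 9
Clamped end conditions give two more equations: 2h_0·m_0 + h_0·m_1 = 6(Δ_0 - s'(0)) = -24 and h_1·m_1 + 2h_1·m_2 = 6(s'(4) - Δ_1) = 33.
Hence m_0 = -51/8, m_1 = 3/4, m_2 = 63/8.
On [2, 4], s(x) = -3 - 37/8·(x - 2) + 3/8·(x - 2)² + 19/32·(x - 2)³.
With (x - 2) = 3/2: s(7/2) = -1815/256.

-7.0898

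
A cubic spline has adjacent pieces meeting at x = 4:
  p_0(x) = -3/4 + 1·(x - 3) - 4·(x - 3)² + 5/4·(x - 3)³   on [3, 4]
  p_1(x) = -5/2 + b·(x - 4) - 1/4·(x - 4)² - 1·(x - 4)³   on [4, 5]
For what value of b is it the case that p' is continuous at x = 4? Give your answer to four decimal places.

-3.2500

p_0'(x) = 1 - 8·(x - 3) + 15/4·(x - 3)², so p_0'(4) = -13/4. On the right, p_1'(4) = b, so b = -13/4.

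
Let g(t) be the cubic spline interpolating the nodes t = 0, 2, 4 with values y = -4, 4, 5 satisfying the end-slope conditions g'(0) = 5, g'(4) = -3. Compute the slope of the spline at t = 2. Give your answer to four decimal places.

With m_i denoting the second derivative at x_i, h_i = 2, 2, and Δ_i = (y_(i+1) − y_i)/h_i = 4, 1/2:
  2·m_0 + 8·m_1 + 2·m_2 = 6(Δ_1 - Δ_0) = -21
Clamped end conditions give two more equations: 2h_0·m_0 + h_0·m_1 = 6(Δ_0 - g'(0)) = -6 and h_1·m_1 + 2h_1·m_2 = 6(g'(4) - Δ_1) = -21.
Solving: m_0 = -7/8, m_1 = -5/4, m_2 = -37/8.
On [2, 4], g'(t) = b_1 + 2c_1·(t - 2) + 3d_1·(t - 2)² with b_1 = Δ_1 - h_1(2m_1 + m_2)/6 = 23/8, c_1 = m_1/2 = -5/8, d_1 = (m_2 - m_1)/(6h_1) = -9/32. So g'(2) = 23/8.

2.8750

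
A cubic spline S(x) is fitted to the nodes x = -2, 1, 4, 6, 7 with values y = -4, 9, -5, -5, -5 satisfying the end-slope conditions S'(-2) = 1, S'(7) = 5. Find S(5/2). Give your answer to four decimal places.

2.9583

With σ_i denoting the second derivative at x_i, h_i = 3, 3, 2, 1, and Δ_i = (y_(i+1) − y_i)/h_i = 13/3, -14/3, 0, 0:
  3·σ_0 + 12·σ_1 + 3·σ_2 = 6(Δ_1 - Δ_0) = -54
  3·σ_1 + 10·σ_2 + 2·σ_3 = 6(Δ_2 - Δ_1) = 28
  2·σ_2 + 6·σ_3 + 1·σ_4 = 6(Δ_3 - Δ_2) = 0
Clamped end conditions give two more equations: 2h_0·σ_0 + h_0·σ_1 = 6(Δ_0 - S'(-2)) = 20 and h_3·σ_3 + 2h_3·σ_4 = 6(S'(7) - Δ_3) = 30.
Solving the tridiagonal system: σ_0 = 196/27, σ_1 = -212/27, σ_2 = 166/27, σ_3 = -134/27, σ_4 = 472/27.
On [1, 4], S(x) = 9 + 1/9·(x - 1) - 106/27·(x - 1)² + 7/9·(x - 1)³.
With (x - 1) = 3/2: S(5/2) = 71/24.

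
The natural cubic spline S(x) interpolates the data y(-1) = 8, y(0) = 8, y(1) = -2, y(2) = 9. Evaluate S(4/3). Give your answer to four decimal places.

With σ_i denoting the second derivative at x_i, h_i = 1, 1, 1, and Δ_i = (y_(i+1) − y_i)/h_i = 0, -10, 11:
  1·σ_0 + 4·σ_1 + 1·σ_2 = 6(Δ_1 - Δ_0) = -60
  1·σ_1 + 4·σ_2 + 1·σ_3 = 6(Δ_2 - Δ_1) = 126
Natural end conditions: σ_0 = σ_3 = 0.
Hence σ_0 = 0, σ_1 = -122/5, σ_2 = 188/5, σ_3 = 0.
On [1, 2], S(x) = -2 - 23/15·(x - 1) + 94/5·(x - 1)² - 94/15·(x - 1)³.
With (x - 1) = 1/3: S(4/3) = -53/81.

-0.6543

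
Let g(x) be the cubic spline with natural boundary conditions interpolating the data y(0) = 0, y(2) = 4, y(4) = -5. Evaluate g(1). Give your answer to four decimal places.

Put M_i = g'' at the i-th knot. Here h = (2, 2) and Δ = (2, -9/2), so the interior equations h_(i-1)·M_(i-1) + 2(h_(i-1)+h_i)·M_i + h_i·M_(i+1) = 6(Δ_i − Δ_(i-1)) read
  2·M_0 + 8·M_1 + 2·M_2 = 6(Δ_1 - Δ_0) = -39
Natural end conditions: M_0 = M_2 = 0.
Solving: M_0 = 0, M_1 = -39/8, M_2 = 0.
On [0, 2], g(x) = 0 + 29/8·x + 0·x² - 13/32·x³.
With x = 1: g(1) = 103/32.

3.2188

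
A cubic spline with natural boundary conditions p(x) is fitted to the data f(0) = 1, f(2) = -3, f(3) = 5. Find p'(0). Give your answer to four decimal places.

With m_i denoting the second derivative at x_i, h_i = 2, 1, and Δ_i = (y_(i+1) − y_i)/h_i = -2, 8:
  2·m_0 + 6·m_1 + 1·m_2 = 6(Δ_1 - Δ_0) = 60
Natural end conditions: m_0 = m_2 = 0.
Solving: m_0 = 0, m_1 = 10, m_2 = 0.
On [0, 2], p'(x) = b_0 + 2c_0·x + 3d_0·x² with b_0 = Δ_0 - h_0(2m_0 + m_1)/6 = -16/3, c_0 = m_0/2 = 0, d_0 = (m_1 - m_0)/(6h_0) = 5/6. So p'(0) = -16/3.

-5.3333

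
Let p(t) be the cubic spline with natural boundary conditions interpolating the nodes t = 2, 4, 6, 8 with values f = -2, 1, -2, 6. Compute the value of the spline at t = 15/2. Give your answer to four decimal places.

Write M_i for p''(x_i). With h_i = 2, 2, 2 and divided differences Δ_i = 3/2, -3/2, 4, the continuity of p' gives the tridiagonal system
  2·M_0 + 8·M_1 + 2·M_2 = 6(Δ_1 - Δ_0) = -18
  2·M_1 + 8·M_2 + 2·M_3 = 6(Δ_2 - Δ_1) = 33
Natural end conditions: M_0 = M_3 = 0.
Solving the tridiagonal system: M_0 = 0, M_1 = -7/2, M_2 = 5, M_3 = 0.
On [6, 8], p(t) = -2 + 2/3·(t - 6) + 5/2·(t - 6)² - 5/12·(t - 6)³.
With (t - 6) = 3/2: p(15/2) = 103/32.

3.2188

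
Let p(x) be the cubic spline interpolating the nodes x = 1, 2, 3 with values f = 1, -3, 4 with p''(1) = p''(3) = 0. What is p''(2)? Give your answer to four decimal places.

16.5000

With m_i denoting the second derivative at x_i, h_i = 1, 1, and Δ_i = (y_(i+1) − y_i)/h_i = -4, 7:
  1·m_0 + 4·m_1 + 1·m_2 = 6(Δ_1 - Δ_0) = 66
Natural end conditions: m_0 = m_2 = 0.
Solving the tridiagonal system: m_0 = 0, m_1 = 33/2, m_2 = 0.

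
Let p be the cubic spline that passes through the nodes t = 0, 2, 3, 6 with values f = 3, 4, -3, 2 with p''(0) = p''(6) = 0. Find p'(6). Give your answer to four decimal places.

Write σ_i for p''(x_i). With h_i = 2, 1, 3 and divided differences Δ_i = 1/2, -7, 5/3, the continuity of p' gives the tridiagonal system
  2·σ_0 + 6·σ_1 + 1·σ_2 = 6(Δ_1 - Δ_0) = -45
  1·σ_1 + 8·σ_2 + 3·σ_3 = 6(Δ_2 - Δ_1) = 52
Natural end conditions: σ_0 = σ_3 = 0.
Hence σ_0 = 0, σ_1 = -412/47, σ_2 = 357/47, σ_3 = 0.
On [3, 6], p'(t) = b_2 + 2c_2·(t - 3) + 3d_2·(t - 3)² with b_2 = Δ_2 - h_2(2σ_2 + σ_3)/6 = -836/141, c_2 = σ_2/2 = 357/94, d_2 = (σ_3 - σ_2)/(6h_2) = -119/282. So p'(6) = 1541/282.

5.4645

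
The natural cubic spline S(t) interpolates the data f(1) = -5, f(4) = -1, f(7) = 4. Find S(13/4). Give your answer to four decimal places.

-2.0820

Let M_i = S''(x_i). Step sizes h_i = 3, 3; slopes of the chords Δ_i = (y_(i+1) - y_i)/h_i = 4/3, 5/3.
  3·M_0 + 12·M_1 + 3·M_2 = 6(Δ_1 - Δ_0) = 2
Natural end conditions: M_0 = M_2 = 0.
Hence M_0 = 0, M_1 = 1/6, M_2 = 0.
On [1, 4], S(t) = -5 + 5/4·(t - 1) + 0·(t - 1)² + 1/108·(t - 1)³.
With (t - 1) = 9/4: S(13/4) = -533/256.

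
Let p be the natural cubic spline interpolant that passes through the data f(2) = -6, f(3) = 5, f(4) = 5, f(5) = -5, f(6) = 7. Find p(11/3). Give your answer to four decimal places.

6.8942

With σ_i denoting the second derivative at x_i, h_i = 1, 1, 1, 1, and Δ_i = (y_(i+1) − y_i)/h_i = 11, 0, -10, 12:
  1·σ_0 + 4·σ_1 + 1·σ_2 = 6(Δ_1 - Δ_0) = -66
  1·σ_1 + 4·σ_2 + 1·σ_3 = 6(Δ_2 - Δ_1) = -60
  1·σ_2 + 4·σ_3 + 1·σ_4 = 6(Δ_3 - Δ_2) = 132
Natural end conditions: σ_0 = σ_4 = 0.
Hence σ_0 = 0, σ_1 = -309/28, σ_2 = -153/7, σ_3 = 1077/28, σ_4 = 0.
On [3, 4], p(t) = 5 + 205/28·(t - 3) - 309/56·(t - 3)² - 101/56·(t - 3)³.
With (t - 3) = 2/3: p(11/3) = 1303/189.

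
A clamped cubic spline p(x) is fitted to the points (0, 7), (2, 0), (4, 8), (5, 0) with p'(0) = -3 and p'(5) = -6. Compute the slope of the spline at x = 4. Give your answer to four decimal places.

-4.3696

Let M_i = p''(x_i). Step sizes h_i = 2, 2, 1; slopes of the chords Δ_i = (y_(i+1) - y_i)/h_i = -7/2, 4, -8.
  2·M_0 + 8·M_1 + 2·M_2 = 6(Δ_1 - Δ_0) = 45
  2·M_1 + 6·M_2 + 1·M_3 = 6(Δ_2 - Δ_1) = -72
Clamped end conditions give two more equations: 2h_0·M_0 + h_0·M_1 = 6(Δ_0 - p'(0)) = -3 and h_2·M_2 + 2h_2·M_3 = 6(p'(5) - Δ_2) = 12.
Solving: M_0 = -309/46, M_1 = 549/46, M_2 = -426/23, M_3 = 351/23.
On [4, 5], p'(x) = b_2 + 2c_2·(x - 4) + 3d_2·(x - 4)² with b_2 = Δ_2 - h_2(2M_2 + M_3)/6 = -201/46, c_2 = M_2/2 = -213/23, d_2 = (M_3 - M_2)/(6h_2) = 259/46. So p'(4) = -201/46.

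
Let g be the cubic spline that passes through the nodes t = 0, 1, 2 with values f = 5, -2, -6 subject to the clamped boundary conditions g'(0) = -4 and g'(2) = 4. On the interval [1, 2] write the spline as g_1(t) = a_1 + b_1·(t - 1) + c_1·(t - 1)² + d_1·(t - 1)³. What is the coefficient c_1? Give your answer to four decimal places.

Let M_i = g''(x_i). Step sizes h_i = 1, 1; slopes of the chords Δ_i = (y_(i+1) - y_i)/h_i = -7, -4.
  1·M_0 + 4·M_1 + 1·M_2 = 6(Δ_1 - Δ_0) = 18
Clamped end conditions give two more equations: 2h_0·M_0 + h_0·M_1 = 6(Δ_0 - g'(0)) = -18 and h_1·M_1 + 2h_1·M_2 = 6(g'(2) - Δ_1) = 48.
Forward elimination and back-substitution give M_0 = -19/2, M_1 = 1, M_2 = 47/2.
On [1, 2], with g_1(t) = a_1 + b_1·(t - 1) + c_1·(t - 1)² + d_1·(t - 1)³: c_1 = M_1/2 = 1/2, d_1 = (M_2 - M_1)/(6h_1) = 15/4, b_1 = Δ_1 - h_1(2M_1 + M_2)/6 = -33/4.

0.5000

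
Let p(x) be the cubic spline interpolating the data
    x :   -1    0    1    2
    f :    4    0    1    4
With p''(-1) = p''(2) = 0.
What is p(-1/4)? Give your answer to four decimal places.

0.6063

With M_i denoting the second derivative at x_i, h_i = 1, 1, 1, and Δ_i = (y_(i+1) − y_i)/h_i = -4, 1, 3:
  1·M_0 + 4·M_1 + 1·M_2 = 6(Δ_1 - Δ_0) = 30
  1·M_1 + 4·M_2 + 1·M_3 = 6(Δ_2 - Δ_1) = 12
Natural end conditions: M_0 = M_3 = 0.
Solving the tridiagonal system: M_0 = 0, M_1 = 36/5, M_2 = 6/5, M_3 = 0.
On [-1, 0], p(x) = 4 - 26/5·(x + 1) + 0·(x + 1)² + 6/5·(x + 1)³.
With (x + 1) = 3/4: p(-1/4) = 97/160.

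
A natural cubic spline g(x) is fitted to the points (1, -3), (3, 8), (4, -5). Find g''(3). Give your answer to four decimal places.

Let σ_i = g''(x_i). Step sizes h_i = 2, 1; slopes of the chords Δ_i = (y_(i+1) - y_i)/h_i = 11/2, -13.
  2·σ_0 + 6·σ_1 + 1·σ_2 = 6(Δ_1 - Δ_0) = -111
Natural end conditions: σ_0 = σ_2 = 0.
Solving the tridiagonal system: σ_0 = 0, σ_1 = -37/2, σ_2 = 0.

-18.5000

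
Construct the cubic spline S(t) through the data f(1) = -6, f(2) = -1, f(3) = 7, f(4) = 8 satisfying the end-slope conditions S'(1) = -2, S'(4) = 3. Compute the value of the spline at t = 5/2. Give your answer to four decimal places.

3.7083

Put M_i = S'' at the i-th knot. Here h = (1, 1, 1) and Δ = (5, 8, 1), so the interior equations h_(i-1)·M_(i-1) + 2(h_(i-1)+h_i)·M_i + h_i·M_(i+1) = 6(Δ_i − Δ_(i-1)) read
  1·M_0 + 4·M_1 + 1·M_2 = 6(Δ_1 - Δ_0) = 18
  1·M_1 + 4·M_2 + 1·M_3 = 6(Δ_2 - Δ_1) = -42
Clamped end conditions give two more equations: 2h_0·M_0 + h_0·M_1 = 6(Δ_0 - S'(1)) = 42 and h_2·M_2 + 2h_2·M_3 = 6(S'(4) - Δ_2) = 12.
Solving: M_0 = 58/3, M_1 = 10/3, M_2 = -44/3, M_3 = 40/3.
On [2, 3], S(t) = -1 + 28/3·(t - 2) + 5/3·(t - 2)² - 3·(t - 2)³.
With (t - 2) = 1/2: S(5/2) = 89/24.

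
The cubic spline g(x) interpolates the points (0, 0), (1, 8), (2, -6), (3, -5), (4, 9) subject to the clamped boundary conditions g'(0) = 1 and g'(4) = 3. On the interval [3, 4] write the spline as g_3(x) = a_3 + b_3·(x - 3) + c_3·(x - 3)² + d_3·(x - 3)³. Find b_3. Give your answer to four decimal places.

13.6964

Write M_i for g''(x_i). With h_i = 1, 1, 1, 1 and divided differences Δ_i = 8, -14, 1, 14, the continuity of g' gives the tridiagonal system
  1·M_0 + 4·M_1 + 1·M_2 = 6(Δ_1 - Δ_0) = -132
  1·M_1 + 4·M_2 + 1·M_3 = 6(Δ_2 - Δ_1) = 90
  1·M_2 + 4·M_3 + 1·M_4 = 6(Δ_3 - Δ_2) = 78
Clamped end conditions give two more equations: 2h_0·M_0 + h_0·M_1 = 6(Δ_0 - g'(0)) = 42 and h_3·M_3 + 2h_3·M_4 = 6(g'(4) - Δ_3) = -66.
Forward elimination and back-substitution give M_0 = 1319/28, M_1 = -731/14, M_2 = 119/4, M_3 = 325/14, M_4 = -1249/28.
On [3, 4], with g_3(x) = a_3 + b_3·(x - 3) + c_3·(x - 3)² + d_3·(x - 3)³: c_3 = M_3/2 = 325/28, d_3 = (M_4 - M_3)/(6h_3) = -633/56, b_3 = Δ_3 - h_3(2M_3 + M_4)/6 = 767/56.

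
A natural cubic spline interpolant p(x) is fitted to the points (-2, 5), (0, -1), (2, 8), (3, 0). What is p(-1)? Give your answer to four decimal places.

Write m_i for p''(x_i). With h_i = 2, 2, 1 and divided differences Δ_i = -3, 9/2, -8, the continuity of p' gives the tridiagonal system
  2·m_0 + 8·m_1 + 2·m_2 = 6(Δ_1 - Δ_0) = 45
  2·m_1 + 6·m_2 + 1·m_3 = 6(Δ_2 - Δ_1) = -75
Natural end conditions: m_0 = m_3 = 0.
Solving: m_0 = 0, m_1 = 105/11, m_2 = -345/22, m_3 = 0.
On [-2, 0], p(x) = 5 - 68/11·(x + 2) + 0·(x + 2)² + 35/44·(x + 2)³.
With (x + 2) = 1: p(-1) = -17/44.

-0.3864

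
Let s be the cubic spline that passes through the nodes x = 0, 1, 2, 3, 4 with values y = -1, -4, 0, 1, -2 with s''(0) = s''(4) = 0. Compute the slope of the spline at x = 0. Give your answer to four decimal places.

-5.0179

Let M_i = s''(x_i). Step sizes h_i = 1, 1, 1, 1; slopes of the chords Δ_i = (y_(i+1) - y_i)/h_i = -3, 4, 1, -3.
  1·M_0 + 4·M_1 + 1·M_2 = 6(Δ_1 - Δ_0) = 42
  1·M_1 + 4·M_2 + 1·M_3 = 6(Δ_2 - Δ_1) = -18
  1·M_2 + 4·M_3 + 1·M_4 = 6(Δ_3 - Δ_2) = -24
Natural end conditions: M_0 = M_4 = 0.
Forward elimination and back-substitution give M_0 = 0, M_1 = 339/28, M_2 = -45/7, M_3 = -123/28, M_4 = 0.
On [0, 1], s'(x) = b_0 + 2c_0·x + 3d_0·x² with b_0 = Δ_0 - h_0(2M_0 + M_1)/6 = -281/56, c_0 = M_0/2 = 0, d_0 = (M_1 - M_0)/(6h_0) = 113/56. So s'(0) = -281/56.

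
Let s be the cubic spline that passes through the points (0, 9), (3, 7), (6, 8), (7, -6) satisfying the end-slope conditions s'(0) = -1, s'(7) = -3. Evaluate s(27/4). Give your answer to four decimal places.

-4.0922

With M_i denoting the second derivative at x_i, h_i = 3, 3, 1, and Δ_i = (y_(i+1) − y_i)/h_i = -2/3, 1/3, -14:
  3·M_0 + 12·M_1 + 3·M_2 = 6(Δ_1 - Δ_0) = 6
  3·M_1 + 8·M_2 + 1·M_3 = 6(Δ_2 - Δ_1) = -86
Clamped end conditions give two more equations: 2h_0·M_0 + h_0·M_1 = 6(Δ_0 - s'(0)) = 2 and h_2·M_2 + 2h_2·M_3 = 6(s'(7) - Δ_2) = 66.
Solving: M_0 = -232/93, M_1 = 526/93, M_2 = -562/31, M_3 = 1304/31.
On [6, 7], s(x) = 8 - 464/31·(x - 6) - 281/31·(x - 6)² + 311/31·(x - 6)³.
With (x - 6) = 3/4: s(27/4) = -8119/1984.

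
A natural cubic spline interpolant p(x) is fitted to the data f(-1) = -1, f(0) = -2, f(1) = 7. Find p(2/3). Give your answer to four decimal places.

3.2593

Put σ_i = p'' at the i-th knot. Here h = (1, 1) and Δ = (-1, 9), so the interior equations h_(i-1)·σ_(i-1) + 2(h_(i-1)+h_i)·σ_i + h_i·σ_(i+1) = 6(Δ_i − Δ_(i-1)) read
  1·σ_0 + 4·σ_1 + 1·σ_2 = 6(Δ_1 - Δ_0) = 60
Natural end conditions: σ_0 = σ_2 = 0.
Hence σ_0 = 0, σ_1 = 15, σ_2 = 0.
On [0, 1], p(x) = -2 + 4·x + 15/2·x² - 5/2·x³.
With x = 2/3: p(2/3) = 88/27.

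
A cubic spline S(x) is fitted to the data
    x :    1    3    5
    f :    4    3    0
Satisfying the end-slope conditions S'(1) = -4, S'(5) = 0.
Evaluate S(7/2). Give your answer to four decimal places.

2.3906

Put σ_i = S'' at the i-th knot. Here h = (2, 2) and Δ = (-1/2, -3/2), so the interior equations h_(i-1)·σ_(i-1) + 2(h_(i-1)+h_i)·σ_i + h_i·σ_(i+1) = 6(Δ_i − Δ_(i-1)) read
  2·σ_0 + 8·σ_1 + 2·σ_2 = 6(Δ_1 - Δ_0) = -6
Clamped end conditions give two more equations: 2h_0·σ_0 + h_0·σ_1 = 6(Δ_0 - S'(1)) = 21 and h_1·σ_1 + 2h_1·σ_2 = 6(S'(5) - Δ_1) = 9.
Solving the tridiagonal system: σ_0 = 7, σ_1 = -7/2, σ_2 = 4.
On [3, 5], S(x) = 3 - 1/2·(x - 3) - 7/4·(x - 3)² + 5/8·(x - 3)³.
With (x - 3) = 1/2: S(7/2) = 153/64.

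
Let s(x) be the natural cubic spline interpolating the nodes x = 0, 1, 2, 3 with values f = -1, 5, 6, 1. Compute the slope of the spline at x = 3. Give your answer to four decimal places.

Write m_i for s''(x_i). With h_i = 1, 1, 1 and divided differences Δ_i = 6, 1, -5, the continuity of s' gives the tridiagonal system
  1·m_0 + 4·m_1 + 1·m_2 = 6(Δ_1 - Δ_0) = -30
  1·m_1 + 4·m_2 + 1·m_3 = 6(Δ_2 - Δ_1) = -36
Natural end conditions: m_0 = m_3 = 0.
Solving the tridiagonal system: m_0 = 0, m_1 = -28/5, m_2 = -38/5, m_3 = 0.
On [2, 3], s'(x) = b_2 + 2c_2·(x - 2) + 3d_2·(x - 2)² with b_2 = Δ_2 - h_2(2m_2 + m_3)/6 = -37/15, c_2 = m_2/2 = -19/5, d_2 = (m_3 - m_2)/(6h_2) = 19/15. So s'(3) = -94/15.

-6.2667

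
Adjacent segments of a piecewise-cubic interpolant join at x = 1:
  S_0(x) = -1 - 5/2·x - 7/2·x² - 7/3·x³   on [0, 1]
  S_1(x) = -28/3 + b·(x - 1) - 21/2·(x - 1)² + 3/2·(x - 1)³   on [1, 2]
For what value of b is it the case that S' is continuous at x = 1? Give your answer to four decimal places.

-16.5000

S_0'(x) = -5/2 - 7·x - 7·x², so S_0'(1) = -33/2. On the right, S_1'(1) = b, so b = -33/2.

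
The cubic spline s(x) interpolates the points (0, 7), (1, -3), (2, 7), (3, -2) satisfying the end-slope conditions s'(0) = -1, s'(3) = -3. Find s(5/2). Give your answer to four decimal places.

3.0667

Put M_i = s'' at the i-th knot. Here h = (1, 1, 1) and Δ = (-10, 10, -9), so the interior equations h_(i-1)·M_(i-1) + 2(h_(i-1)+h_i)·M_i + h_i·M_(i+1) = 6(Δ_i − Δ_(i-1)) read
  1·M_0 + 4·M_1 + 1·M_2 = 6(Δ_1 - Δ_0) = 120
  1·M_1 + 4·M_2 + 1·M_3 = 6(Δ_2 - Δ_1) = -114
Clamped end conditions give two more equations: 2h_0·M_0 + h_0·M_1 = 6(Δ_0 - s'(0)) = -54 and h_2·M_2 + 2h_2·M_3 = 6(s'(3) - Δ_2) = 36.
Solving: M_0 = -836/15, M_1 = 862/15, M_2 = -812/15, M_3 = 676/15.
On [2, 3], s(x) = 7 + 23/15·(x - 2) - 406/15·(x - 2)² + 248/15·(x - 2)³.
With (x - 2) = 1/2: s(5/2) = 46/15.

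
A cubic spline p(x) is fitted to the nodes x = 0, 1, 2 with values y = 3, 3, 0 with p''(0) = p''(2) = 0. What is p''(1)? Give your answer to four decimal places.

Put M_i = p'' at the i-th knot. Here h = (1, 1) and Δ = (0, -3), so the interior equations h_(i-1)·M_(i-1) + 2(h_(i-1)+h_i)·M_i + h_i·M_(i+1) = 6(Δ_i − Δ_(i-1)) read
  1·M_0 + 4·M_1 + 1·M_2 = 6(Δ_1 - Δ_0) = -18
Natural end conditions: M_0 = M_2 = 0.
Solving: M_0 = 0, M_1 = -9/2, M_2 = 0.

-4.5000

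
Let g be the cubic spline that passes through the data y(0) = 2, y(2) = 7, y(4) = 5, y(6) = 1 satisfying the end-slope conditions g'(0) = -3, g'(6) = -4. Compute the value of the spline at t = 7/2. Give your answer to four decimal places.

6.0469

Put M_i = g'' at the i-th knot. Here h = (2, 2, 2) and Δ = (5/2, -1, -2), so the interior equations h_(i-1)·M_(i-1) + 2(h_(i-1)+h_i)·M_i + h_i·M_(i+1) = 6(Δ_i − Δ_(i-1)) read
  2·M_0 + 8·M_1 + 2·M_2 = 6(Δ_1 - Δ_0) = -21
  2·M_1 + 8·M_2 + 2·M_3 = 6(Δ_2 - Δ_1) = -6
Clamped end conditions give two more equations: 2h_0·M_0 + h_0·M_1 = 6(Δ_0 - g'(0)) = 33 and h_2·M_2 + 2h_2·M_3 = 6(g'(6) - Δ_2) = -12.
Hence M_0 = 67/6, M_1 = -35/6, M_2 = 5/3, M_3 = -23/6.
On [2, 4], g(t) = 7 + 7/3·(t - 2) - 35/12·(t - 2)² + 5/8·(t - 2)³.
With (t - 2) = 3/2: g(7/2) = 387/64.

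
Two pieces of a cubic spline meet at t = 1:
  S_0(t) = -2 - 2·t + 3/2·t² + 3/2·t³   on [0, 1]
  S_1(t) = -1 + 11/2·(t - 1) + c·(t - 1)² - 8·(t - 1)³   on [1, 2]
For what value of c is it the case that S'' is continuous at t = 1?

6

S_0''(t) = 3 + 9·t, so S_0''(1) = 12. On the right, S_1''(1) = 2c, so c = 6.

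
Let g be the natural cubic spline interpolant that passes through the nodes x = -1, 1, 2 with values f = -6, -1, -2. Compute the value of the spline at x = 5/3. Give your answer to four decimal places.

-1.4938

Put M_i = g'' at the i-th knot. Here h = (2, 1) and Δ = (5/2, -1), so the interior equations h_(i-1)·M_(i-1) + 2(h_(i-1)+h_i)·M_i + h_i·M_(i+1) = 6(Δ_i − Δ_(i-1)) read
  2·M_0 + 6·M_1 + 1·M_2 = 6(Δ_1 - Δ_0) = -21
Natural end conditions: M_0 = M_2 = 0.
Forward elimination and back-substitution give M_0 = 0, M_1 = -7/2, M_2 = 0.
On [1, 2], g(x) = -1 + 1/6·(x - 1) - 7/4·(x - 1)² + 7/12·(x - 1)³.
With (x - 1) = 2/3: g(5/3) = -121/81.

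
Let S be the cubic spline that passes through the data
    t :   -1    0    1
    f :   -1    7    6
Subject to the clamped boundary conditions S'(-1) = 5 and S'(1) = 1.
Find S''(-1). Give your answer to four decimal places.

20.5000

Write m_i for S''(x_i). With h_i = 1, 1 and divided differences Δ_i = 8, -1, the continuity of S' gives the tridiagonal system
  1·m_0 + 4·m_1 + 1·m_2 = 6(Δ_1 - Δ_0) = -54
Clamped end conditions give two more equations: 2h_0·m_0 + h_0·m_1 = 6(Δ_0 - S'(-1)) = 18 and h_1·m_1 + 2h_1·m_2 = 6(S'(1) - Δ_1) = 12.
Solving: m_0 = 41/2, m_1 = -23, m_2 = 35/2.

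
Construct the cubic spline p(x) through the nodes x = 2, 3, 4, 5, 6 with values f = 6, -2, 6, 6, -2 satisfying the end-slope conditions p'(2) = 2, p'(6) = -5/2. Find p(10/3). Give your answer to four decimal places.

-0.9484

Let M_i = p''(x_i). Step sizes h_i = 1, 1, 1, 1; slopes of the chords Δ_i = (y_(i+1) - y_i)/h_i = -8, 8, 0, -8.
  1·M_0 + 4·M_1 + 1·M_2 = 6(Δ_1 - Δ_0) = 96
  1·M_1 + 4·M_2 + 1·M_3 = 6(Δ_2 - Δ_1) = -48
  1·M_2 + 4·M_3 + 1·M_4 = 6(Δ_3 - Δ_2) = -48
Clamped end conditions give two more equations: 2h_0·M_0 + h_0·M_1 = 6(Δ_0 - p'(2)) = -60 and h_3·M_3 + 2h_3·M_4 = 6(p'(6) - Δ_3) = 33.
Forward elimination and back-substitution give M_0 = -2841/56, M_1 = 1161/28, M_2 = -153/8, M_3 = -363/28, M_4 = 1287/56.
On [3, 4], p(x) = -2 - 295/112·(x - 3) + 1161/56·(x - 3)² - 1131/112·(x - 3)³.
With (x - 3) = 1/3: p(10/3) = -239/252.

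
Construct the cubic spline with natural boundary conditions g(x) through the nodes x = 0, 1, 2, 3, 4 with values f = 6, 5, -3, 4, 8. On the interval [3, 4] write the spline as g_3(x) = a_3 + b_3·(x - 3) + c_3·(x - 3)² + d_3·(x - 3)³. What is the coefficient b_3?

8

Let M_i = g''(x_i). Step sizes h_i = 1, 1, 1, 1; slopes of the chords Δ_i = (y_(i+1) - y_i)/h_i = -1, -8, 7, 4.
  1·M_0 + 4·M_1 + 1·M_2 = 6(Δ_1 - Δ_0) = -42
  1·M_1 + 4·M_2 + 1·M_3 = 6(Δ_2 - Δ_1) = 90
  1·M_2 + 4·M_3 + 1·M_4 = 6(Δ_3 - Δ_2) = -18
Natural end conditions: M_0 = M_4 = 0.
Hence M_0 = 0, M_1 = -18, M_2 = 30, M_3 = -12, M_4 = 0.
On [3, 4], with g_3(x) = a_3 + b_3·(x - 3) + c_3·(x - 3)² + d_3·(x - 3)³: c_3 = M_3/2 = -6, d_3 = (M_4 - M_3)/(6h_3) = 2, b_3 = Δ_3 - h_3(2M_3 + M_4)/6 = 8.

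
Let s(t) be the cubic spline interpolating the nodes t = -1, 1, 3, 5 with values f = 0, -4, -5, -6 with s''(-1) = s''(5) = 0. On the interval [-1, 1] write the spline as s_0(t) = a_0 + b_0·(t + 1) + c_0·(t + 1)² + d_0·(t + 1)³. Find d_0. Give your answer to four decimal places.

Write M_i for s''(x_i). With h_i = 2, 2, 2 and divided differences Δ_i = -2, -1/2, -1/2, the continuity of s' gives the tridiagonal system
  2·M_0 + 8·M_1 + 2·M_2 = 6(Δ_1 - Δ_0) = 9
  2·M_1 + 8·M_2 + 2·M_3 = 6(Δ_2 - Δ_1) = 0
Natural end conditions: M_0 = M_3 = 0.
Hence M_0 = 0, M_1 = 6/5, M_2 = -3/10, M_3 = 0.
On [-1, 1], with s_0(t) = a_0 + b_0·(t + 1) + c_0·(t + 1)² + d_0·(t + 1)³: c_0 = M_0/2 = 0, d_0 = (M_1 - M_0)/(6h_0) = 1/10, b_0 = Δ_0 - h_0(2M_0 + M_1)/6 = -12/5.

0.1000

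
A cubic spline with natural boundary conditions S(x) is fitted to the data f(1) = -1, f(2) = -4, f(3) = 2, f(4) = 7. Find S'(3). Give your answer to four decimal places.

6.7333

With m_i denoting the second derivative at x_i, h_i = 1, 1, 1, and Δ_i = (y_(i+1) − y_i)/h_i = -3, 6, 5:
  1·m_0 + 4·m_1 + 1·m_2 = 6(Δ_1 - Δ_0) = 54
  1·m_1 + 4·m_2 + 1·m_3 = 6(Δ_2 - Δ_1) = -6
Natural end conditions: m_0 = m_3 = 0.
Solving: m_0 = 0, m_1 = 74/5, m_2 = -26/5, m_3 = 0.
On [3, 4], S'(x) = b_2 + 2c_2·(x - 3) + 3d_2·(x - 3)² with b_2 = Δ_2 - h_2(2m_2 + m_3)/6 = 101/15, c_2 = m_2/2 = -13/5, d_2 = (m_3 - m_2)/(6h_2) = 13/15. So S'(3) = 101/15.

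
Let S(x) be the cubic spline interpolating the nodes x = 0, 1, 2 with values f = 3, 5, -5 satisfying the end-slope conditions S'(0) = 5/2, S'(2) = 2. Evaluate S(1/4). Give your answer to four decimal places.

3.9980

Put M_i = S'' at the i-th knot. Here h = (1, 1) and Δ = (2, -10), so the interior equations h_(i-1)·M_(i-1) + 2(h_(i-1)+h_i)·M_i + h_i·M_(i+1) = 6(Δ_i − Δ_(i-1)) read
  1·M_0 + 4·M_1 + 1·M_2 = 6(Δ_1 - Δ_0) = -72
Clamped end conditions give two more equations: 2h_0·M_0 + h_0·M_1 = 6(Δ_0 - S'(0)) = -3 and h_1·M_1 + 2h_1·M_2 = 6(S'(2) - Δ_1) = 72.
Solving: M_0 = 65/4, M_1 = -71/2, M_2 = 215/4.
On [0, 1], S(x) = 3 + 5/2·x + 65/8·x² - 69/8·x³.
With x = 1/4: S(1/4) = 2047/512.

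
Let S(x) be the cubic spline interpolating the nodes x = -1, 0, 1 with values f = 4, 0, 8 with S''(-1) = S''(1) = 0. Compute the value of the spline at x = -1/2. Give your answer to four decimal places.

Write M_i for S''(x_i). With h_i = 1, 1 and divided differences Δ_i = -4, 8, the continuity of S' gives the tridiagonal system
  1·M_0 + 4·M_1 + 1·M_2 = 6(Δ_1 - Δ_0) = 72
Natural end conditions: M_0 = M_2 = 0.
Solving the tridiagonal system: M_0 = 0, M_1 = 18, M_2 = 0.
On [-1, 0], S(x) = 4 - 7·(x + 1) + 0·(x + 1)² + 3·(x + 1)³.
With (x + 1) = 1/2: S(-1/2) = 7/8.

0.8750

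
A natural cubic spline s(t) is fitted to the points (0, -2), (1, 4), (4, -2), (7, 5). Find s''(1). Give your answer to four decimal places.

Let M_i = s''(x_i). Step sizes h_i = 1, 3, 3; slopes of the chords Δ_i = (y_(i+1) - y_i)/h_i = 6, -2, 7/3.
  1·M_0 + 8·M_1 + 3·M_2 = 6(Δ_1 - Δ_0) = -48
  3·M_1 + 12·M_2 + 3·M_3 = 6(Δ_2 - Δ_1) = 26
Natural end conditions: M_0 = M_3 = 0.
Solving the tridiagonal system: M_0 = 0, M_1 = -218/29, M_2 = 352/87, M_3 = 0.

-7.5172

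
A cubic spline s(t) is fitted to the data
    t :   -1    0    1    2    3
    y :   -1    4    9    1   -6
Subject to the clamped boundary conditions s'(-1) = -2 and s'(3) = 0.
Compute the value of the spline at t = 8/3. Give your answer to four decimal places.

Write m_i for s''(x_i). With h_i = 1, 1, 1, 1 and divided differences Δ_i = 5, 5, -8, -7, the continuity of s' gives the tridiagonal system
  1·m_0 + 4·m_1 + 1·m_2 = 6(Δ_1 - Δ_0) = 0
  1·m_1 + 4·m_2 + 1·m_3 = 6(Δ_2 - Δ_1) = -78
  1·m_2 + 4·m_3 + 1·m_4 = 6(Δ_3 - Δ_2) = 6
Clamped end conditions give two more equations: 2h_0·m_0 + h_0·m_1 = 6(Δ_0 - s'(-1)) = 42 and h_3·m_3 + 2h_3·m_4 = 6(s'(3) - Δ_3) = 42.
Solving: m_0 = 593/28, m_1 = -5/14, m_2 = -79/4, m_3 = 19/14, m_4 = 569/28.
On [2, 3], s(t) = 1 - 607/56·(t - 2) + 19/28·(t - 2)² + 177/56·(t - 2)³.
With (t - 2) = 2/3: s(8/3) = -419/84.

-4.9881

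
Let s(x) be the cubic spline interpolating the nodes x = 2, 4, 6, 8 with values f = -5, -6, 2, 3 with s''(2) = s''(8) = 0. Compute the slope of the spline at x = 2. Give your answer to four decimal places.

Let M_i = s''(x_i). Step sizes h_i = 2, 2, 2; slopes of the chords Δ_i = (y_(i+1) - y_i)/h_i = -1/2, 4, 1/2.
  2·M_0 + 8·M_1 + 2·M_2 = 6(Δ_1 - Δ_0) = 27
  2·M_1 + 8·M_2 + 2·M_3 = 6(Δ_2 - Δ_1) = -21
Natural end conditions: M_0 = M_3 = 0.
Solving: M_0 = 0, M_1 = 43/10, M_2 = -37/10, M_3 = 0.
On [2, 4], s'(x) = b_0 + 2c_0·(x - 2) + 3d_0·(x - 2)² with b_0 = Δ_0 - h_0(2M_0 + M_1)/6 = -29/15, c_0 = M_0/2 = 0, d_0 = (M_1 - M_0)/(6h_0) = 43/120. So s'(2) = -29/15.

-1.9333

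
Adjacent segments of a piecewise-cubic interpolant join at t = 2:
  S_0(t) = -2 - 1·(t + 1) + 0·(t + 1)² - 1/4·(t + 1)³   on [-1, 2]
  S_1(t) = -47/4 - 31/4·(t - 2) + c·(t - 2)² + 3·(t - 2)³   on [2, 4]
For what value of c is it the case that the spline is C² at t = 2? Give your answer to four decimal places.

S_0''(t) = 0 - 3/2·(t + 1), so S_0''(2) = -9/2. On the right, S_1''(2) = 2c, so c = -9/4.

-2.2500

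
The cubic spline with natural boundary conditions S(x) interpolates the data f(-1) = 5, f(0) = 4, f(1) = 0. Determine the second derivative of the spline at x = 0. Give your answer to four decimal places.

-4.5000

Put M_i = S'' at the i-th knot. Here h = (1, 1) and Δ = (-1, -4), so the interior equations h_(i-1)·M_(i-1) + 2(h_(i-1)+h_i)·M_i + h_i·M_(i+1) = 6(Δ_i − Δ_(i-1)) read
  1·M_0 + 4·M_1 + 1·M_2 = 6(Δ_1 - Δ_0) = -18
Natural end conditions: M_0 = M_2 = 0.
Forward elimination and back-substitution give M_0 = 0, M_1 = -9/2, M_2 = 0.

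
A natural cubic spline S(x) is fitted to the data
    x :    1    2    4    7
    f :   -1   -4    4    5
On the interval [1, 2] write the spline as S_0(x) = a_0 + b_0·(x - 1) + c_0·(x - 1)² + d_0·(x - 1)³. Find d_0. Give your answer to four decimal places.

1.3810

Put M_i = S'' at the i-th knot. Here h = (1, 2, 3) and Δ = (-3, 4, 1/3), so the interior equations h_(i-1)·M_(i-1) + 2(h_(i-1)+h_i)·M_i + h_i·M_(i+1) = 6(Δ_i − Δ_(i-1)) read
  1·M_0 + 6·M_1 + 2·M_2 = 6(Δ_1 - Δ_0) = 42
  2·M_1 + 10·M_2 + 3·M_3 = 6(Δ_2 - Δ_1) = -22
Natural end conditions: M_0 = M_3 = 0.
Solving the tridiagonal system: M_0 = 0, M_1 = 58/7, M_2 = -27/7, M_3 = 0.
On [1, 2], with S_0(x) = a_0 + b_0·(x - 1) + c_0·(x - 1)² + d_0·(x - 1)³: c_0 = M_0/2 = 0, d_0 = (M_1 - M_0)/(6h_0) = 29/21, b_0 = Δ_0 - h_0(2M_0 + M_1)/6 = -92/21.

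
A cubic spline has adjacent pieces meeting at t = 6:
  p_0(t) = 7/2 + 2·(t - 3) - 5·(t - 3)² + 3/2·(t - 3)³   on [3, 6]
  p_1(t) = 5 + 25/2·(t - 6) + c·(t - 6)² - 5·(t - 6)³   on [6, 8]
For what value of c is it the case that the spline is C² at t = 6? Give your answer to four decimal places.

p_0''(t) = -10 + 9·(t - 3), so p_0''(6) = 17. On the right, p_1''(6) = 2c, so c = 17/2.

8.5000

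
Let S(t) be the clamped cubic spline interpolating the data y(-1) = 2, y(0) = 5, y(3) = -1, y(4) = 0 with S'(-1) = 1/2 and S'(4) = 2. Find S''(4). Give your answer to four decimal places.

0.6190

Write M_i for S''(x_i). With h_i = 1, 3, 1 and divided differences Δ_i = 3, -2, 1, the continuity of S' gives the tridiagonal system
  1·M_0 + 8·M_1 + 3·M_2 = 6(Δ_1 - Δ_0) = -30
  3·M_1 + 8·M_2 + 1·M_3 = 6(Δ_2 - Δ_1) = 18
Clamped end conditions give two more equations: 2h_0·M_0 + h_0·M_1 = 6(Δ_0 - S'(-1)) = 15 and h_2·M_2 + 2h_2·M_3 = 6(S'(4) - Δ_2) = 6.
Hence M_0 = 230/21, M_1 = -145/21, M_2 = 100/21, M_3 = 13/21.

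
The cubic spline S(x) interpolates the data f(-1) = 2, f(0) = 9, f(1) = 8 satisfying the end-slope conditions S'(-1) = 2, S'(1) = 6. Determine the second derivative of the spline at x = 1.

35

With m_i denoting the second derivative at x_i, h_i = 1, 1, and Δ_i = (y_(i+1) − y_i)/h_i = 7, -1:
  1·m_0 + 4·m_1 + 1·m_2 = 6(Δ_1 - Δ_0) = -48
Clamped end conditions give two more equations: 2h_0·m_0 + h_0·m_1 = 6(Δ_0 - S'(-1)) = 30 and h_1·m_1 + 2h_1·m_2 = 6(S'(1) - Δ_1) = 42.
Hence m_0 = 29, m_1 = -28, m_2 = 35.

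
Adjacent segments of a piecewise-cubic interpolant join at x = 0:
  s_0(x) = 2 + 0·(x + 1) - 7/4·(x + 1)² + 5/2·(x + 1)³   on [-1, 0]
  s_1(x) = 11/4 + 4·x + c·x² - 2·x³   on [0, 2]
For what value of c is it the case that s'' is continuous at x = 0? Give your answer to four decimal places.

s_0''(x) = -7/2 + 15·(x + 1), so s_0''(0) = 23/2. On the right, s_1''(0) = 2c, so c = 23/4.

5.7500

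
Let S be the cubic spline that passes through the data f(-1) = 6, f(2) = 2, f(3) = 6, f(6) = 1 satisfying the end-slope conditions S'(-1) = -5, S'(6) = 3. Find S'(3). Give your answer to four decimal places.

Put m_i = S'' at the i-th knot. Here h = (3, 1, 3) and Δ = (-4/3, 4, -5/3), so the interior equations h_(i-1)·m_(i-1) + 2(h_(i-1)+h_i)·m_i + h_i·m_(i+1) = 6(Δ_i − Δ_(i-1)) read
  3·m_0 + 8·m_1 + 1·m_2 = 6(Δ_1 - Δ_0) = 32
  1·m_1 + 8·m_2 + 3·m_3 = 6(Δ_2 - Δ_1) = -34
Clamped end conditions give two more equations: 2h_0·m_0 + h_0·m_1 = 6(Δ_0 - S'(-1)) = 22 and h_2·m_2 + 2h_2·m_3 = 6(S'(6) - Δ_2) = 28.
Hence m_0 = 236/165, m_1 = 246/55, m_2 = -444/55, m_3 = 1436/165.
On [3, 6], S'(t) = b_2 + 2c_2·(t - 3) + 3d_2·(t - 3)² with b_2 = Δ_2 - h_2(2m_2 + m_3)/6 = 113/55, c_2 = m_2/2 = -222/55, d_2 = (m_3 - m_2)/(6h_2) = 1384/1485. So S'(3) = 113/55.

2.0545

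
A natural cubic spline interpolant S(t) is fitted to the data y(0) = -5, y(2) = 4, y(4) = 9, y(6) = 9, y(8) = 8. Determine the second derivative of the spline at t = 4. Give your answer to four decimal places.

-1.6071

With M_i denoting the second derivative at x_i, h_i = 2, 2, 2, 2, and Δ_i = (y_(i+1) − y_i)/h_i = 9/2, 5/2, 0, -1/2:
  2·M_0 + 8·M_1 + 2·M_2 = 6(Δ_1 - Δ_0) = -12
  2·M_1 + 8·M_2 + 2·M_3 = 6(Δ_2 - Δ_1) = -15
  2·M_2 + 8·M_3 + 2·M_4 = 6(Δ_3 - Δ_2) = -3
Natural end conditions: M_0 = M_4 = 0.
Forward elimination and back-substitution give M_0 = 0, M_1 = -123/112, M_2 = -45/28, M_3 = 3/112, M_4 = 0.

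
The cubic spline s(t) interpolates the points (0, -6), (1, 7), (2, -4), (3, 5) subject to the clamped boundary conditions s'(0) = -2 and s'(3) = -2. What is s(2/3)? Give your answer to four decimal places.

Write m_i for s''(x_i). With h_i = 1, 1, 1 and divided differences Δ_i = 13, -11, 9, the continuity of s' gives the tridiagonal system
  1·m_0 + 4·m_1 + 1·m_2 = 6(Δ_1 - Δ_0) = -144
  1·m_1 + 4·m_2 + 1·m_3 = 6(Δ_2 - Δ_1) = 120
Clamped end conditions give two more equations: 2h_0·m_0 + h_0·m_1 = 6(Δ_0 - s'(0)) = 90 and h_2·m_2 + 2h_2·m_3 = 6(s'(3) - Δ_2) = -66.
Solving: m_0 = 406/5, m_1 = -362/5, m_2 = 322/5, m_3 = -326/5.
On [0, 1], s(t) = -6 - 2·t + 203/5·t² - 128/5·t³.
With t = 2/3: s(2/3) = 422/135.

3.1259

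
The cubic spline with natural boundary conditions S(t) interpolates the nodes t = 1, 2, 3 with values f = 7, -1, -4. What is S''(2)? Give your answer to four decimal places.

7.5000

Write σ_i for S''(x_i). With h_i = 1, 1 and divided differences Δ_i = -8, -3, the continuity of S' gives the tridiagonal system
  1·σ_0 + 4·σ_1 + 1·σ_2 = 6(Δ_1 - Δ_0) = 30
Natural end conditions: σ_0 = σ_2 = 0.
Hence σ_0 = 0, σ_1 = 15/2, σ_2 = 0.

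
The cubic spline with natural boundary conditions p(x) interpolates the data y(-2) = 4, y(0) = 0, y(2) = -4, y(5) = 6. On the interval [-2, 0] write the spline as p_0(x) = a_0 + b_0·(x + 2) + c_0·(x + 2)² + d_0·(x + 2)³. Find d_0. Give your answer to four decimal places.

-0.0702

Let M_i = p''(x_i). Step sizes h_i = 2, 2, 3; slopes of the chords Δ_i = (y_(i+1) - y_i)/h_i = -2, -2, 10/3.
  2·M_0 + 8·M_1 + 2·M_2 = 6(Δ_1 - Δ_0) = 0
  2·M_1 + 10·M_2 + 3·M_3 = 6(Δ_2 - Δ_1) = 32
Natural end conditions: M_0 = M_3 = 0.
Solving: M_0 = 0, M_1 = -16/19, M_2 = 64/19, M_3 = 0.
On [-2, 0], with p_0(x) = a_0 + b_0·(x + 2) + c_0·(x + 2)² + d_0·(x + 2)³: c_0 = M_0/2 = 0, d_0 = (M_1 - M_0)/(6h_0) = -4/57, b_0 = Δ_0 - h_0(2M_0 + M_1)/6 = -98/57.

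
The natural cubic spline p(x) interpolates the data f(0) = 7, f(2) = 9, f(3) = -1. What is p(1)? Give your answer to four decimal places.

Let M_i = p''(x_i). Step sizes h_i = 2, 1; slopes of the chords Δ_i = (y_(i+1) - y_i)/h_i = 1, -10.
  2·M_0 + 6·M_1 + 1·M_2 = 6(Δ_1 - Δ_0) = -66
Natural end conditions: M_0 = M_2 = 0.
Hence M_0 = 0, M_1 = -11, M_2 = 0.
On [0, 2], p(x) = 7 + 14/3·x + 0·x² - 11/12·x³.
With x = 1: p(1) = 43/4.

10.7500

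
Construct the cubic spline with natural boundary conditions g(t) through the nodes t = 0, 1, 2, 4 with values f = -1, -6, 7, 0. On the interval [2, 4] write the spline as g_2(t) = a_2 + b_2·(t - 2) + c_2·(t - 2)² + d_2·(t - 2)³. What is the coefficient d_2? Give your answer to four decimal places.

1.8261

Write M_i for g''(x_i). With h_i = 1, 1, 2 and divided differences Δ_i = -5, 13, -7/2, the continuity of g' gives the tridiagonal system
  1·M_0 + 4·M_1 + 1·M_2 = 6(Δ_1 - Δ_0) = 108
  1·M_1 + 6·M_2 + 2·M_3 = 6(Δ_2 - Δ_1) = -99
Natural end conditions: M_0 = M_3 = 0.
Solving the tridiagonal system: M_0 = 0, M_1 = 747/23, M_2 = -504/23, M_3 = 0.
On [2, 4], with g_2(t) = a_2 + b_2·(t - 2) + c_2·(t - 2)² + d_2·(t - 2)³: c_2 = M_2/2 = -252/23, d_2 = (M_3 - M_2)/(6h_2) = 42/23, b_2 = Δ_2 - h_2(2M_2 + M_3)/6 = 511/46.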